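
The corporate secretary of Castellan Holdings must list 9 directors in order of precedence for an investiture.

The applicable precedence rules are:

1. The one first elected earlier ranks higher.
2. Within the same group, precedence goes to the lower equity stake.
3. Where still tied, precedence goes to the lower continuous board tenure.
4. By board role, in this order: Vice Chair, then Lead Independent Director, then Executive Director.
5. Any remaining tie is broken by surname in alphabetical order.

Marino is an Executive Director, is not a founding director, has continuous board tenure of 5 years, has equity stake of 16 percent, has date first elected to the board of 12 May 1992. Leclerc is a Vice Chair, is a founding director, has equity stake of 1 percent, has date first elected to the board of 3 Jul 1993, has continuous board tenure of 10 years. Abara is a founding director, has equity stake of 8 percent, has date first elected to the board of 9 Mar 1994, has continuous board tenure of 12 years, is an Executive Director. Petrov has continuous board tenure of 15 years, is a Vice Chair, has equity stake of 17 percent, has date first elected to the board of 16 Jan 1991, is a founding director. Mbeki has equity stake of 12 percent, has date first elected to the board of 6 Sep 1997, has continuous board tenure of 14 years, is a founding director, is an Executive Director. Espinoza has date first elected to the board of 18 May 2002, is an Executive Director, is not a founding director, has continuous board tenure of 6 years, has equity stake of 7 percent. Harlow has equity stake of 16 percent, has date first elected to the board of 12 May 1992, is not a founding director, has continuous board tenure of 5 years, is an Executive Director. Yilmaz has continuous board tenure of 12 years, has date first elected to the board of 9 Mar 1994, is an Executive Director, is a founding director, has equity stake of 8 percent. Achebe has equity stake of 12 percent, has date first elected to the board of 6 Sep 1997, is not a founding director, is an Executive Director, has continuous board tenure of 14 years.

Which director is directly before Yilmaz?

Abara

By date first elected to the board (earlier first): Petrov (16 Jan 1991); then Harlow and Marino (both 12 May 1992); then Leclerc (3 Jul 1993); then Abara and Yilmaz (both 9 Mar 1994); then Achebe and Mbeki (both 6 Sep 1997); then Espinoza (18 May 2002).
Harlow and Marino both have equity stake 16 percent, so the next rule applies.
Harlow and Marino both have continuous board tenure 5 years, so the next rule applies.
Harlow and Marino are each Executive Director, so the next rule applies.
Among Harlow and Marino, alphabetically by surname: Harlow before Marino.
Abara and Yilmaz both have equity stake 8 percent, so the next rule applies.
Abara and Yilmaz both have continuous board tenure 12 years, so the next rule applies.
Abara and Yilmaz are each Executive Director, so the next rule applies.
Among Abara and Yilmaz, alphabetically by surname: Abara before Yilmaz.
Achebe and Mbeki both have equity stake 12 percent, so the next rule applies.
Achebe and Mbeki both have continuous board tenure 14 years, so the next rule applies.
Achebe and Mbeki are each Executive Director, so the next rule applies.
Among Achebe and Mbeki, alphabetically by surname: Achebe before Mbeki.
Order: Petrov, Harlow, Marino, Leclerc, Abara, Yilmaz, Achebe, Mbeki, Espinoza.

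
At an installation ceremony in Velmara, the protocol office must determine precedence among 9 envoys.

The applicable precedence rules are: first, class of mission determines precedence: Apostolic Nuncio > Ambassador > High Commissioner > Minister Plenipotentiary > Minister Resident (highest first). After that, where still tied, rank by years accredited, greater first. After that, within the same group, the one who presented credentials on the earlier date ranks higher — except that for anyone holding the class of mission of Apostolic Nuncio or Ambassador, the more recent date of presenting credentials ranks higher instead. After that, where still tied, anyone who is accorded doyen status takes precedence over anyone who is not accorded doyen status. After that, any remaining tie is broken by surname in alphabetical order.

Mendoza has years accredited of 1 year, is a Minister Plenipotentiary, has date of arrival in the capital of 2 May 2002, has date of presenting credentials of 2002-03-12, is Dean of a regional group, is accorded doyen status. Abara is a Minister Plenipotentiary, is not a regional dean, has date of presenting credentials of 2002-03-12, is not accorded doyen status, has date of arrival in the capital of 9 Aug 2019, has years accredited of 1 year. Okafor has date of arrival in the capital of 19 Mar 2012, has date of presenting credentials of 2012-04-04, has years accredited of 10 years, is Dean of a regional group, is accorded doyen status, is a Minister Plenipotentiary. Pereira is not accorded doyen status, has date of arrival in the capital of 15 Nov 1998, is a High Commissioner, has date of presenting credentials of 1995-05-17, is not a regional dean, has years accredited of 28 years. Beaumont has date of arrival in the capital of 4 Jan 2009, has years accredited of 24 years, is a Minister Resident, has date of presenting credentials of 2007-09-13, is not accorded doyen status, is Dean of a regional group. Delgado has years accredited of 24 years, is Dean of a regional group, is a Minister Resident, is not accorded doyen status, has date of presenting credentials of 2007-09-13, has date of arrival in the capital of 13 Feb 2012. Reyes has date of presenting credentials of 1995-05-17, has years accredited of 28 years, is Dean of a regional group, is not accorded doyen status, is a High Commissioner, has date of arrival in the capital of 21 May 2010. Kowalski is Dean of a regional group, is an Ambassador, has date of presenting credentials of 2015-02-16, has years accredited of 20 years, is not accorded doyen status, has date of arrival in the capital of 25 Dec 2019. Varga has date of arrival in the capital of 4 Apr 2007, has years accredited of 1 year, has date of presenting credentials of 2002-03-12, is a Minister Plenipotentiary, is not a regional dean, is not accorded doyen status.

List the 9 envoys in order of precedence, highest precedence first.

By class of mission: Kowalski (Ambassador); then Pereira and Reyes (High Commissioner); then Okafor, Mendoza, Abara and Varga (Minister Plenipotentiary); then Beaumont and Delgado (Minister Resident).
Pereira and Reyes both have years accredited 28 years, so the next rule applies.
Pereira and Reyes both have date of presenting credentials 1995-05-17, so the next rule applies.
Pereira and Reyes are each not accorded doyen status, so the next rule applies.
Among Pereira and Reyes, alphabetically by surname: Pereira before Reyes.
Among Okafor, Mendoza, Abara and Varga, by years accredited (higher first): Okafor (10 years) before Mendoza, Abara and Varga (1 year).
Mendoza, Abara and Varga all have date of presenting credentials 2002-03-12, so the next rule applies.
Among Mendoza, Abara and Varga, accorded doyen status before not accorded doyen status: Mendoza (accorded doyen status) before Abara and Varga (not accorded doyen status).
Among Abara and Varga, alphabetically by surname: Abara before Varga.
Beaumont and Delgado both have years accredited 24 years, so the next rule applies.
Beaumont and Delgado both have date of presenting credentials 2007-09-13, so the next rule applies.
Beaumont and Delgado are each not accorded doyen status, so the next rule applies.
Among Beaumont and Delgado, alphabetically by surname: Beaumont before Delgado.
Full order: Kowalski, Pereira, Reyes, Okafor, Mendoza, Abara, Varga, Beaumont, Delgado.

Kowalski, Pereira, Reyes, Okafor, Mendoza, Abara, Varga, Beaumont, Delgado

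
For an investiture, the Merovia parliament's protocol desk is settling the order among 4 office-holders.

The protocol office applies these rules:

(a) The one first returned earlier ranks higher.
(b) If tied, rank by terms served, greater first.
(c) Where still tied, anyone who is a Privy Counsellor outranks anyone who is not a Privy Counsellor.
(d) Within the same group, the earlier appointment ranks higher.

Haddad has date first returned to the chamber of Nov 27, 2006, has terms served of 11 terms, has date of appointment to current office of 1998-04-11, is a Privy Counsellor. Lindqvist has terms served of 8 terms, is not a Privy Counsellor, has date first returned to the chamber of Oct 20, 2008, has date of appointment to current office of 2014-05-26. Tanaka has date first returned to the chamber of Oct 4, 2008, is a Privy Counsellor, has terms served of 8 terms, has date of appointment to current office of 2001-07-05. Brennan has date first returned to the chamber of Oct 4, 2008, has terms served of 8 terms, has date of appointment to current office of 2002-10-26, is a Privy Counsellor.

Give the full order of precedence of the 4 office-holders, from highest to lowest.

By date first returned to the chamber (earlier first): Haddad (Nov 27, 2006); then Tanaka and Brennan (both Oct 4, 2008); then Lindqvist (Oct 20, 2008).
Tanaka and Brennan both have terms served 8 terms, so the next rule applies.
Tanaka and Brennan are each a Privy Counsellor, so the next rule applies.
Among Tanaka and Brennan, by date of appointment to current office (earlier first): Tanaka (2001-07-05) before Brennan (2002-10-26).
Full order: Haddad, Tanaka, Brennan, Lindqvist.

Haddad, Tanaka, Brennan, Lindqvist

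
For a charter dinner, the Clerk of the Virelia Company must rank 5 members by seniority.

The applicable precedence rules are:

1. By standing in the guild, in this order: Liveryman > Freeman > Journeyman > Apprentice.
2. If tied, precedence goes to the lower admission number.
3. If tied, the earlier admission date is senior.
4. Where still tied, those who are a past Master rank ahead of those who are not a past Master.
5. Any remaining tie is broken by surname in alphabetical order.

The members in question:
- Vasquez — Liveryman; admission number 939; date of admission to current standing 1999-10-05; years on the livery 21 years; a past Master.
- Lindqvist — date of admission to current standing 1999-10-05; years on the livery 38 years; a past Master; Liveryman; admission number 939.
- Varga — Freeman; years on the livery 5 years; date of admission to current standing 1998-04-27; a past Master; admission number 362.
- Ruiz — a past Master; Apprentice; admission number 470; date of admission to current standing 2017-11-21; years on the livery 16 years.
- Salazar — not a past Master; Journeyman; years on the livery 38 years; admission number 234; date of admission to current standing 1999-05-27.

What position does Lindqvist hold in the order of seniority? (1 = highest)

1

By standing in the guild: Lindqvist and Vasquez (Liveryman); then Varga (Freeman); then Salazar (Journeyman); then Ruiz (Apprentice).
Lindqvist and Vasquez both have admission number 939, so the next rule applies.
Lindqvist and Vasquez both have date of admission to current standing 1999-10-05, so the next rule applies.
Lindqvist and Vasquez are each a past Master, so the next rule applies.
Among Lindqvist and Vasquez, alphabetically by surname: Lindqvist before Vasquez.
Order: Lindqvist, Vasquez, Varga, Salazar, Ruiz. So position 1.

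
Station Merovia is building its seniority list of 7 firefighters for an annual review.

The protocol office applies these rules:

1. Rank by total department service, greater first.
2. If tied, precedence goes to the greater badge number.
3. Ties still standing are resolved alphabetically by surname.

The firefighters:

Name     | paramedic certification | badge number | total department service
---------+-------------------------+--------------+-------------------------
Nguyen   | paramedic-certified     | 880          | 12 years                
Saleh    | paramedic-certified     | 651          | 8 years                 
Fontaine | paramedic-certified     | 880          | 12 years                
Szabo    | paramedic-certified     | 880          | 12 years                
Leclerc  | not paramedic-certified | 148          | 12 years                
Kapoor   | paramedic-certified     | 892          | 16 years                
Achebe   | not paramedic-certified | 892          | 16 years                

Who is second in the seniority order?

Kapoor

By total department service (higher first): Achebe and Kapoor (both 16 years); then Fontaine, Nguyen, Szabo and Leclerc (each 12 years); then Saleh (8 years).
Achebe and Kapoor both have badge number 892, so the next rule applies.
Among Achebe and Kapoor, alphabetically by surname: Achebe before Kapoor.
Among Fontaine, Nguyen, Szabo and Leclerc, by badge number (higher first): Fontaine, Nguyen and Szabo (880) before Leclerc (148).
Among Fontaine, Nguyen and Szabo, alphabetically by surname: Fontaine before Nguyen before Szabo.
Order: Achebe, Kapoor, Fontaine, Nguyen, Szabo, Leclerc, Saleh.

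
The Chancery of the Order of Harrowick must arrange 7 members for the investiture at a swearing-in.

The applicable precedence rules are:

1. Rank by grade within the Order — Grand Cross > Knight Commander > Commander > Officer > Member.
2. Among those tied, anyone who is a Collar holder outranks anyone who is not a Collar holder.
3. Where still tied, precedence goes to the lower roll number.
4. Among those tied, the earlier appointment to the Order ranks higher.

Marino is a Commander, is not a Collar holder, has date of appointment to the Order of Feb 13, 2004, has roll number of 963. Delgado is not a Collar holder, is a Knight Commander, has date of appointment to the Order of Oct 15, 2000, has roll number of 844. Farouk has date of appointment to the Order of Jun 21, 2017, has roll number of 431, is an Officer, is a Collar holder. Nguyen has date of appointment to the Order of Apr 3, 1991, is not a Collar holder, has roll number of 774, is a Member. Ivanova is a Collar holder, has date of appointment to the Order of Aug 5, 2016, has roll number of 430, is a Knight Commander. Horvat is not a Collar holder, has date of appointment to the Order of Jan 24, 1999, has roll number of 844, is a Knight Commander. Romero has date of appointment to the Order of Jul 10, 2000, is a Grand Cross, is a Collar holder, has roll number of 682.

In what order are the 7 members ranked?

Romero, Ivanova, Horvat, Delgado, Marino, Farouk, Nguyen

By grade within the Order: Romero (Grand Cross); then Ivanova, Horvat and Delgado (Knight Commander); then Marino (Commander); then Farouk (Officer); then Nguyen (Member).
Among Ivanova, Horvat and Delgado, a Collar holder before not a Collar holder: Ivanova (a Collar holder) before Horvat and Delgado (not a Collar holder).
Horvat and Delgado both have roll number 844, so the next rule applies.
Among Horvat and Delgado, by date of appointment to the Order (earlier first): Horvat (Jan 24, 1999) before Delgado (Oct 15, 2000).
Full order: Romero, Ivanova, Horvat, Delgado, Marino, Farouk, Nguyen.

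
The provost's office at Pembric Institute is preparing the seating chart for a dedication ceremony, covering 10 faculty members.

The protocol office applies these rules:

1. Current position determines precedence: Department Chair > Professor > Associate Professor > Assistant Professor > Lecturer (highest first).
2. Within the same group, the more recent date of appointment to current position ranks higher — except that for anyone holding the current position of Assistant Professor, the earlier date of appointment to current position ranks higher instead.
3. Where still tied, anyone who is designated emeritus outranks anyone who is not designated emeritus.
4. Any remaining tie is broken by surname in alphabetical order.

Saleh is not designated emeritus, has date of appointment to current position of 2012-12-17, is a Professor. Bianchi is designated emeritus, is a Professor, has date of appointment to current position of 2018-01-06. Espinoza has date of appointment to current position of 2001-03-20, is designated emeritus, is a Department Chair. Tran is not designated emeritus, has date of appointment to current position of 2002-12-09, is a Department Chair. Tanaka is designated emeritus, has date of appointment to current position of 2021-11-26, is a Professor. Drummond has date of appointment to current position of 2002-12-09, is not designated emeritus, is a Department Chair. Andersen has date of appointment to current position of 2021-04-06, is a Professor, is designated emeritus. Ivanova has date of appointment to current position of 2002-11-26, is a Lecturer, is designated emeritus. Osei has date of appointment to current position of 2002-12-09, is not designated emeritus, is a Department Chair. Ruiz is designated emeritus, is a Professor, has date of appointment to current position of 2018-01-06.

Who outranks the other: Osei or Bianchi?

By current position: Drummond, Osei, Tran and Espinoza (Department Chair); then Tanaka, Andersen, Bianchi, Ruiz and Saleh (Professor); then Ivanova (Lecturer).
Among Drummond, Osei, Tran and Espinoza, by date of appointment to current position (later first): Drummond, Osei and Tran (2002-12-09) before Espinoza (2001-03-20).
Drummond, Osei and Tran are each not designated emeritus, so the next rule applies.
Among Drummond, Osei and Tran, alphabetically by surname: Drummond before Osei before Tran.
Among Tanaka, Andersen, Bianchi, Ruiz and Saleh, by date of appointment to current position (later first): Tanaka (2021-11-26) before Andersen (2021-04-06) before Bianchi and Ruiz (2018-01-06) before Saleh (2012-12-17).
Bianchi and Ruiz are each designated emeritus, so the next rule applies.
Among Bianchi and Ruiz, alphabetically by surname: Bianchi before Ruiz.
So Osei takes precedence.

Osei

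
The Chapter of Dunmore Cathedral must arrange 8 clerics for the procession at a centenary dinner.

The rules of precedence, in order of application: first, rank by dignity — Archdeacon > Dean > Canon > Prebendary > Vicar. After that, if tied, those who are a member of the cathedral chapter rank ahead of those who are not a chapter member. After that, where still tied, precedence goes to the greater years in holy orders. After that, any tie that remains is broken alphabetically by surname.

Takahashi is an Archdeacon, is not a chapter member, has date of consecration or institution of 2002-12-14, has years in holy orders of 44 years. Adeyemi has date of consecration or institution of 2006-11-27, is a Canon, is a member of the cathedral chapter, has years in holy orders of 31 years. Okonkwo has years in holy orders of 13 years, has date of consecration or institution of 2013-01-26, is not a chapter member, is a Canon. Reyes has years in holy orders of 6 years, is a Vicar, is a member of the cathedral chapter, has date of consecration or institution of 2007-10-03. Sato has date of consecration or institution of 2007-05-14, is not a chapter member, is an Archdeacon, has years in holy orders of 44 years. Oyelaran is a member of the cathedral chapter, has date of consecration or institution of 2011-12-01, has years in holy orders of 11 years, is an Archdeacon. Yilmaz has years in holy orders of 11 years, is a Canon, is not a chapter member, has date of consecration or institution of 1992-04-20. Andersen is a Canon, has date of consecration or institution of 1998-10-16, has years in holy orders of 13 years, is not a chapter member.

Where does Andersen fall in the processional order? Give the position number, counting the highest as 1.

By dignity: Oyelaran, Sato and Takahashi (Archdeacon); then Adeyemi, Andersen, Okonkwo and Yilmaz (Canon); then Reyes (Vicar).
Among Oyelaran, Sato and Takahashi, a member of the cathedral chapter before not a chapter member: Oyelaran (a member of the cathedral chapter) before Sato and Takahashi (not a chapter member).
Sato and Takahashi both have years in holy orders 44 years, so the next rule applies.
Among Sato and Takahashi, alphabetically by surname: Sato before Takahashi.
Among Adeyemi, Andersen, Okonkwo and Yilmaz, a member of the cathedral chapter before not a chapter member: Adeyemi (a member of the cathedral chapter) before Andersen, Okonkwo and Yilmaz (not a chapter member).
Among Andersen, Okonkwo and Yilmaz, by years in holy orders (higher first): Andersen and Okonkwo (13 years) before Yilmaz (11 years).
Among Andersen and Okonkwo, alphabetically by surname: Andersen before Okonkwo.
Order: Oyelaran, Sato, Takahashi, Adeyemi, Andersen, Okonkwo, Yilmaz, Reyes. So position 5.

5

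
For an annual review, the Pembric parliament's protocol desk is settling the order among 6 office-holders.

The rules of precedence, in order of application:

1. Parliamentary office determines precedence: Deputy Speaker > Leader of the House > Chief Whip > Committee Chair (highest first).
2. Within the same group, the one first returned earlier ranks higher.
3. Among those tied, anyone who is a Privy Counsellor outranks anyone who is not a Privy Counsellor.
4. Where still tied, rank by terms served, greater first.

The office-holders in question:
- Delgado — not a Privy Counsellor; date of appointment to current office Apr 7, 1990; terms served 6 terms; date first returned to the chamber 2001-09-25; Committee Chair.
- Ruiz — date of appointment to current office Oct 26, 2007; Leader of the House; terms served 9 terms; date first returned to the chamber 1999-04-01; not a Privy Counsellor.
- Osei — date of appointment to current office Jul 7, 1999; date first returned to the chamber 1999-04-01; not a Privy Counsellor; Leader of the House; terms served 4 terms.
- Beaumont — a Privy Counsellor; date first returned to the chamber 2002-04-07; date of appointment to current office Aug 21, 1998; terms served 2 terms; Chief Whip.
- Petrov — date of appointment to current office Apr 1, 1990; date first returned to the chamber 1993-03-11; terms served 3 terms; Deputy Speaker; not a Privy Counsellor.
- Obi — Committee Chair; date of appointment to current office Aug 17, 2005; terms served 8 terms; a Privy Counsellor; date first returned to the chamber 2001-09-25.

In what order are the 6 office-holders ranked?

By parliamentary office: Petrov (Deputy Speaker); then Ruiz and Osei (Leader of the House); then Beaumont (Chief Whip); then Obi and Delgado (Committee Chair).
Ruiz and Osei both have date first returned to the chamber 1999-04-01, so the next rule applies.
Ruiz and Osei are each not a Privy Counsellor, so the next rule applies.
Among Ruiz and Osei, by terms served (higher first): Ruiz (9 terms) before Osei (4 terms).
Obi and Delgado both have date first returned to the chamber 2001-09-25, so the next rule applies.
Among Obi and Delgado, a Privy Counsellor before not a Privy Counsellor: Obi (a Privy Counsellor) before Delgado (not a Privy Counsellor).
Full order: Petrov, Ruiz, Osei, Beaumont, Obi, Delgado.

Petrov, Ruiz, Osei, Beaumont, Obi, Delgado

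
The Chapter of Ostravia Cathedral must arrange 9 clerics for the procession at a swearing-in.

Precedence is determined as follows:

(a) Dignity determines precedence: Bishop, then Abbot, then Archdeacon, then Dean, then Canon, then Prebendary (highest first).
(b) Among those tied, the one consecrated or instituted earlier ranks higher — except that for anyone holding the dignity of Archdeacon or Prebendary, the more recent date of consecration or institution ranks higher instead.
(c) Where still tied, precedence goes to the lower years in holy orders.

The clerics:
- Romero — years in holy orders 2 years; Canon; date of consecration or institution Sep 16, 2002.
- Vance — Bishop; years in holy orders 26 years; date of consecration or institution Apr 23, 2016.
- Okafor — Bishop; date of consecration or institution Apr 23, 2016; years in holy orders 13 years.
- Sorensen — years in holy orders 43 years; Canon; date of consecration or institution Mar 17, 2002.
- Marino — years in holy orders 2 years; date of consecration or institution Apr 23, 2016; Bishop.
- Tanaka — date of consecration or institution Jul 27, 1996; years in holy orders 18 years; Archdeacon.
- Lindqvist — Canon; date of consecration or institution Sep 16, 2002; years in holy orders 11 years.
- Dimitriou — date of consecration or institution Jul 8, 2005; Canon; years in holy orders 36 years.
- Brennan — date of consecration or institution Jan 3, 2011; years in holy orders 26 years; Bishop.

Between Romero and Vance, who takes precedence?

Vance

By dignity: Brennan, Marino, Okafor and Vance (Bishop); then Tanaka (Archdeacon); then Sorensen, Romero, Lindqvist and Dimitriou (Canon).
Among Brennan, Marino, Okafor and Vance, by date of consecration or institution (earlier first): Brennan (Jan 3, 2011) before Marino, Okafor and Vance (Apr 23, 2016).
Among Marino, Okafor and Vance, by years in holy orders (lower first): Marino (2 years) before Okafor (13 years) before Vance (26 years).
Among Sorensen, Romero, Lindqvist and Dimitriou, by date of consecration or institution (earlier first): Sorensen (Mar 17, 2002) before Romero and Lindqvist (Sep 16, 2002) before Dimitriou (Jul 8, 2005).
Among Romero and Lindqvist, by years in holy orders (lower first): Romero (2 years) before Lindqvist (11 years).
So Vance takes precedence.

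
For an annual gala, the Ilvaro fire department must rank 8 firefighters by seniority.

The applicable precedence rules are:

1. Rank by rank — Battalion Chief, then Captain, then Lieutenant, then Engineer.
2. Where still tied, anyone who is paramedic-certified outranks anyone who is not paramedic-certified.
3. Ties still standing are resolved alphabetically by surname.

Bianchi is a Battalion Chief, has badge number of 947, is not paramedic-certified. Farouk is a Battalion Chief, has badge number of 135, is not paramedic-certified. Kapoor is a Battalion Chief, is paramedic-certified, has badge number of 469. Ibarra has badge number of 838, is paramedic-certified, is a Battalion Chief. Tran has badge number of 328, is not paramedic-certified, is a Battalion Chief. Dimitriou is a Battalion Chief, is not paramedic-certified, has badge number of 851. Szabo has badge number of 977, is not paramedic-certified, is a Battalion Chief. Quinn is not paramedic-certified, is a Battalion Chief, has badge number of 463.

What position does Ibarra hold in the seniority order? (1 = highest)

By rank: Ibarra, Kapoor, Bianchi, Dimitriou, Farouk, Quinn, Szabo and Tran (Battalion Chief).
Among Ibarra, Kapoor, Bianchi, Dimitriou, Farouk, Quinn, Szabo and Tran, paramedic-certified before not paramedic-certified: Ibarra and Kapoor (paramedic-certified) before Bianchi, Dimitriou, Farouk, Quinn, Szabo and Tran (not paramedic-certified).
Among Ibarra and Kapoor, alphabetically by surname: Ibarra before Kapoor.
Among Bianchi, Dimitriou, Farouk, Quinn, Szabo and Tran, alphabetically by surname: Bianchi before Dimitriou before Farouk before Quinn before Szabo before Tran.
Order: Ibarra, Kapoor, Bianchi, Dimitriou, Farouk, Quinn, Szabo, Tran. So position 1.

1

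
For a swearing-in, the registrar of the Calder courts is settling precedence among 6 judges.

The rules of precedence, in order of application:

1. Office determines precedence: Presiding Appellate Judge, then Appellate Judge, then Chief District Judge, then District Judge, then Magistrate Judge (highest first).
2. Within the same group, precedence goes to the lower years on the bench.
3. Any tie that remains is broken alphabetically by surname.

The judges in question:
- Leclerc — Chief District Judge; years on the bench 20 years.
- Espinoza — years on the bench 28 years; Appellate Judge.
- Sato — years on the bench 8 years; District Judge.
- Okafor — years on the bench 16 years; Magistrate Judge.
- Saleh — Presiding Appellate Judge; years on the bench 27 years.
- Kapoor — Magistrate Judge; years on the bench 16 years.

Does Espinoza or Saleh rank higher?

By office: Saleh (Presiding Appellate Judge); then Espinoza (Appellate Judge); then Leclerc (Chief District Judge); then Sato (District Judge); then Kapoor and Okafor (Magistrate Judge).
Kapoor and Okafor both have years on the bench 16 years, so the next rule applies.
Among Kapoor and Okafor, alphabetically by surname: Kapoor before Okafor.
So Saleh takes precedence.

Saleh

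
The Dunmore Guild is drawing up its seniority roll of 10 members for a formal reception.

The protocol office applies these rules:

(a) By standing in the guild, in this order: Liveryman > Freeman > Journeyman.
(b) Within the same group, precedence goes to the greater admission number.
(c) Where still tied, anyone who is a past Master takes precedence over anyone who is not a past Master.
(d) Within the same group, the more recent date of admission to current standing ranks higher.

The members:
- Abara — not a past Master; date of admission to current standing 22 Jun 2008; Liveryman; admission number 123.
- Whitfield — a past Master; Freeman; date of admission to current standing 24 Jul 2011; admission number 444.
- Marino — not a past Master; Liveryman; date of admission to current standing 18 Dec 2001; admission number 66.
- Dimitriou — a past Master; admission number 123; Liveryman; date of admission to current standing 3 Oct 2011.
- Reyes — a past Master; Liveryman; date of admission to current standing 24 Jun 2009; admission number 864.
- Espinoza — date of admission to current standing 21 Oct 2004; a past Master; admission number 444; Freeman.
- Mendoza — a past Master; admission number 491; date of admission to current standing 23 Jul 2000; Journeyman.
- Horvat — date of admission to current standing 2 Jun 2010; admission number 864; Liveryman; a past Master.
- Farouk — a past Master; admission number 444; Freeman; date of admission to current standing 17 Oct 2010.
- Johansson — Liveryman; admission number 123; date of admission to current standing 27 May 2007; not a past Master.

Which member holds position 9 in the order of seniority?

By standing in the guild: Horvat, Reyes, Dimitriou, Abara, Johansson and Marino (Liveryman); then Whitfield, Farouk and Espinoza (Freeman); then Mendoza (Journeyman).
Among Horvat, Reyes, Dimitriou, Abara, Johansson and Marino, by admission number (higher first): Horvat and Reyes (864) before Dimitriou, Abara and Johansson (123) before Marino (66).
Horvat and Reyes are each a past Master, so the next rule applies.
Among Horvat and Reyes, by date of admission to current standing (later first): Horvat (2 Jun 2010) before Reyes (24 Jun 2009).
Among Dimitriou, Abara and Johansson, a past Master before not a past Master: Dimitriou (a past Master) before Abara and Johansson (not a past Master).
Among Abara and Johansson, by date of admission to current standing (later first): Abara (22 Jun 2008) before Johansson (27 May 2007).
Whitfield, Farouk and Espinoza all have admission number 444, so the next rule applies.
Whitfield, Farouk and Espinoza are each a past Master, so the next rule applies.
Among Whitfield, Farouk and Espinoza, by date of admission to current standing (later first): Whitfield (24 Jul 2011) before Farouk (17 Oct 2010) before Espinoza (21 Oct 2004).
Order: Horvat, Reyes, Dimitriou, Abara, Johansson, Marino, Whitfield, Farouk, Espinoza, Mendoza.

Espinoza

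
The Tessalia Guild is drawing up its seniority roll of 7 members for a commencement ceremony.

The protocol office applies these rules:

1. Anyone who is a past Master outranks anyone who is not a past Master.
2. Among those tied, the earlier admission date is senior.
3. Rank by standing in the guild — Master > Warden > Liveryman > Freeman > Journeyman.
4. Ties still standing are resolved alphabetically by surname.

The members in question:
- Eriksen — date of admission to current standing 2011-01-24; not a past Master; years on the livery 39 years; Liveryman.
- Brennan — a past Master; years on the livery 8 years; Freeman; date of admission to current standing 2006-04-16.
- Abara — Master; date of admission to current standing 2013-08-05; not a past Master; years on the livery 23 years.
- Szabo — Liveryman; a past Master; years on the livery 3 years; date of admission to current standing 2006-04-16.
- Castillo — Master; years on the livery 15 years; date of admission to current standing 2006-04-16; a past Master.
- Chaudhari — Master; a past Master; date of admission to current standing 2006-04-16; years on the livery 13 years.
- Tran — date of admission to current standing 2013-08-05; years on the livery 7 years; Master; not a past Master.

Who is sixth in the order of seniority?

By the first rule: Castillo, Chaudhari, Szabo and Brennan (each a past Master); then Eriksen, Abara and Tran (each not a past Master).
Castillo, Chaudhari, Szabo and Brennan all have date of admission to current standing 2006-04-16, so the next rule applies.
Among Castillo, Chaudhari, Szabo and Brennan, by standing in the guild: Castillo and Chaudhari (Master) before Szabo (Liveryman) before Brennan (Freeman).
Among Castillo and Chaudhari, alphabetically by surname: Castillo before Chaudhari.
Among Eriksen, Abara and Tran, by date of admission to current standing (earlier first): Eriksen (2011-01-24) before Abara and Tran (2013-08-05).
Abara and Tran are each Master, so the next rule applies.
Among Abara and Tran, alphabetically by surname: Abara before Tran.
Order: Castillo, Chaudhari, Szabo, Brennan, Eriksen, Abara, Tran.

Abara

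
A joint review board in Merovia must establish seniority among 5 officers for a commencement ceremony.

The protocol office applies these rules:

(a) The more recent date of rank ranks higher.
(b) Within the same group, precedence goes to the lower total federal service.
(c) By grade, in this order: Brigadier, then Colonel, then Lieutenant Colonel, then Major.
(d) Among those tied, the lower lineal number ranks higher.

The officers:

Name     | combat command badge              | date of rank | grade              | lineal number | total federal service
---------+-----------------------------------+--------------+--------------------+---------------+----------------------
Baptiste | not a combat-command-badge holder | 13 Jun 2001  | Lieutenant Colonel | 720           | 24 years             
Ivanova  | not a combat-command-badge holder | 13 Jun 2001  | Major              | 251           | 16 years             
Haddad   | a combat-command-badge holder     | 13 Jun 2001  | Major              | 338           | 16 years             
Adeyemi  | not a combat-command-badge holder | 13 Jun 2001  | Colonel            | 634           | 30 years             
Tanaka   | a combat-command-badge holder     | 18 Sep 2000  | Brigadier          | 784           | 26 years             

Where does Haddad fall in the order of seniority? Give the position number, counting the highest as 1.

By date of rank (later first): Ivanova, Haddad, Baptiste and Adeyemi (each 13 Jun 2001); then Tanaka (18 Sep 2000).
Among Ivanova, Haddad, Baptiste and Adeyemi, by total federal service (lower first): Ivanova and Haddad (16 years) before Baptiste (24 years) before Adeyemi (30 years).
Ivanova and Haddad are each Major, so the next rule applies.
Among Ivanova and Haddad, by lineal number (lower first): Ivanova (251) before Haddad (338).
Order: Ivanova, Haddad, Baptiste, Adeyemi, Tanaka. So position 2.

2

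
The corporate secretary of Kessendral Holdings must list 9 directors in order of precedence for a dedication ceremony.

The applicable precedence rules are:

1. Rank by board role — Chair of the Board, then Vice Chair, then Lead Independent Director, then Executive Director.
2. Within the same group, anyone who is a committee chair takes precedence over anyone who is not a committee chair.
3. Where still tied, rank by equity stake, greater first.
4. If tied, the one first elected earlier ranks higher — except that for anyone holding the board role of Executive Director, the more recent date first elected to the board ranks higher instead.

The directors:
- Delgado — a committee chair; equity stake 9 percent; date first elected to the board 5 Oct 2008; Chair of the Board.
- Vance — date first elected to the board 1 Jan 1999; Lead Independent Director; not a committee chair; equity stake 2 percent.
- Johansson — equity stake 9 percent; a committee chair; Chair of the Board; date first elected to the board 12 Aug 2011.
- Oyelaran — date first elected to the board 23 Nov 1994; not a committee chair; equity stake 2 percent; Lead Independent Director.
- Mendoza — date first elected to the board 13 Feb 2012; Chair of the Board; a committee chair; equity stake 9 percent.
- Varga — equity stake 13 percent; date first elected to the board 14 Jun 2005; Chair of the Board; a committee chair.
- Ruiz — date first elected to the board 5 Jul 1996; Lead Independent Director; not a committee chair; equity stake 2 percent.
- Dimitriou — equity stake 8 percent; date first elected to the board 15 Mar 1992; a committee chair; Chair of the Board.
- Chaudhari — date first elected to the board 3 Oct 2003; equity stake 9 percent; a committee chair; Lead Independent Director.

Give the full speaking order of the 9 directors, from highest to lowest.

By board role: Varga, Delgado, Johansson, Mendoza and Dimitriou (Chair of the Board); then Chaudhari, Oyelaran, Ruiz and Vance (Lead Independent Director).
Varga, Delgado, Johansson, Mendoza and Dimitriou are each a committee chair, so the next rule applies.
Among Varga, Delgado, Johansson, Mendoza and Dimitriou, by equity stake (higher first): Varga (13 percent) before Delgado, Johansson and Mendoza (9 percent) before Dimitriou (8 percent).
Among Delgado, Johansson and Mendoza, by date first elected to the board (earlier first): Delgado (5 Oct 2008) before Johansson (12 Aug 2011) before Mendoza (13 Feb 2012).
Among Chaudhari, Oyelaran, Ruiz and Vance, a committee chair before not a committee chair: Chaudhari (a committee chair) before Oyelaran, Ruiz and Vance (not a committee chair).
Oyelaran, Ruiz and Vance all have equity stake 2 percent, so the next rule applies.
Among Oyelaran, Ruiz and Vance, by date first elected to the board (earlier first): Oyelaran (23 Nov 1994) before Ruiz (5 Jul 1996) before Vance (1 Jan 1999).
Full order: Varga, Delgado, Johansson, Mendoza, Dimitriou, Chaudhari, Oyelaran, Ruiz, Vance.

Varga, Delgado, Johansson, Mendoza, Dimitriou, Chaudhari, Oyelaran, Ruiz, Vance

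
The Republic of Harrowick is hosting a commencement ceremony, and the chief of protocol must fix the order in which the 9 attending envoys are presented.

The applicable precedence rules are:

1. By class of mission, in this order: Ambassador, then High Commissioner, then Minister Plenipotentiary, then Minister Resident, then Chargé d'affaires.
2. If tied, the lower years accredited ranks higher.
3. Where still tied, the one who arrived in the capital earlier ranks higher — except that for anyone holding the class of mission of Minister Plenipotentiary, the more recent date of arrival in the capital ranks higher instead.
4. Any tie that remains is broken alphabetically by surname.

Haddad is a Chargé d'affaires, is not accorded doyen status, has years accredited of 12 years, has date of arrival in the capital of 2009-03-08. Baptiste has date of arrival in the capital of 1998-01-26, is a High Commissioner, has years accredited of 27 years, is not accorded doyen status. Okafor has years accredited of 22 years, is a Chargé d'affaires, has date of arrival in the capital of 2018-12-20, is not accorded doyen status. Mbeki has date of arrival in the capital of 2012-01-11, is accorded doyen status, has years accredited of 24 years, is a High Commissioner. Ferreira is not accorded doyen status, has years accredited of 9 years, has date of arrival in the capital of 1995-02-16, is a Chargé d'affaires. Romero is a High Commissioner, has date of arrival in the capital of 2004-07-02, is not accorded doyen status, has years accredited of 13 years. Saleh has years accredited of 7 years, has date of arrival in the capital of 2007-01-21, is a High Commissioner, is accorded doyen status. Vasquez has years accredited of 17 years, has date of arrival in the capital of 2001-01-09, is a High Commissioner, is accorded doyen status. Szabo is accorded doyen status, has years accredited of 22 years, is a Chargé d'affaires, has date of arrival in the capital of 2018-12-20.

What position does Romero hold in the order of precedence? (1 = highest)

By class of mission: Saleh, Romero, Vasquez, Mbeki and Baptiste (High Commissioner); then Ferreira, Haddad, Okafor and Szabo (Chargé d'affaires).
Among Saleh, Romero, Vasquez, Mbeki and Baptiste, by years accredited (lower first): Saleh (7 years) before Romero (13 years) before Vasquez (17 years) before Mbeki (24 years) before Baptiste (27 years).
Among Ferreira, Haddad, Okafor and Szabo, by years accredited (lower first): Ferreira (9 years) before Haddad (12 years) before Okafor and Szabo (22 years).
Okafor and Szabo both have date of arrival in the capital 2018-12-20, so the next rule applies.
Among Okafor and Szabo, alphabetically by surname: Okafor before Szabo.
Order: Saleh, Romero, Vasquez, Mbeki, Baptiste, Ferreira, Haddad, Okafor, Szabo. So position 2.

2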